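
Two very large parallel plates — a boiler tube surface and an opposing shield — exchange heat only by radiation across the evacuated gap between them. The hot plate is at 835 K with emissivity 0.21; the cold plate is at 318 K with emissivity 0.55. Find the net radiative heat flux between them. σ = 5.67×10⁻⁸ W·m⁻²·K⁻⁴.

q ≈ 4840 W/m²

For two infinite grey parallel plates, q = σ(T₁⁴ − T₂⁴)/(1/ε₁ + 1/ε₂ − 1).
T₁⁴ − T₂⁴ = 4.861×10¹¹ − 1.023×10¹⁰ = 4.759×10¹¹ K⁴.
1/ε₁ + 1/ε₂ − 1 = 4.762 + 1.818 − 1 = 5.580.
q = 5.67×10⁻⁸ × 4.759×10¹¹ / 5.580.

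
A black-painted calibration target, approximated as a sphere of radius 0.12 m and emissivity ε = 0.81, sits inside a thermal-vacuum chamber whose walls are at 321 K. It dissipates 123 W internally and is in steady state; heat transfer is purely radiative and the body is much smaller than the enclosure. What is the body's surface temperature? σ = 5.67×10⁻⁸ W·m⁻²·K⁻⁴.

For a small grey body in a large enclosure, net radiated power = εσA(T⁴ − T_w⁴).
Steady state: P = εσA(T⁴ − T_w⁴) with A = 4πr² = 0.1810 m².
T⁴ = P/(εσA) + T_w⁴ = 123/(0.81·5.67×10⁻⁸·0.1810) + (321)⁴
    = 1.480×10¹⁰ + 1.062×10¹⁰ = 2.542×10¹⁰ K⁴.

T ≈ 399 K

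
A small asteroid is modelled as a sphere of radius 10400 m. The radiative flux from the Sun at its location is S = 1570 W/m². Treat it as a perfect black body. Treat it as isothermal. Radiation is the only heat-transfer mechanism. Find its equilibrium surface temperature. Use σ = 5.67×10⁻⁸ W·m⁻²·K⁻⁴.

At equilibrium, absorbed power = emitted power.
Absorbing cross-section = πr² = 3.398×10⁸ m²; emitting surface = 4πr² = 1.359×10⁹ m² (ratio 4).
S·A_cross = εσ·A_surf·T⁴  ⇒  T⁴ = S/(4σ).
T⁴ = 1.00·1570/(4·5.67×10⁻⁸) = 6.922×10⁹ K⁴.
T = (6.922×10⁹)^(1/4).

T ≈ 288 K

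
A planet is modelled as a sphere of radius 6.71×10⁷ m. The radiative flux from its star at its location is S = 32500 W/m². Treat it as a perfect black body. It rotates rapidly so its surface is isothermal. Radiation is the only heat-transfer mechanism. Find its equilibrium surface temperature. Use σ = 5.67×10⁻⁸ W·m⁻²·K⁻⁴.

At equilibrium, absorbed power = emitted power.
Absorbing cross-section = πr² = 1.414×10¹⁶ m²; emitting surface = 4πr² = 5.658×10¹⁶ m² (ratio 4).
S·A_cross = εσ·A_surf·T⁴  ⇒  T⁴ = S/(4σ).
T⁴ = 1.00·32500/(4·5.67×10⁻⁸) = 1.433×10¹¹ K⁴.
T = (1.433×10¹¹)^(1/4).

T ≈ 615 K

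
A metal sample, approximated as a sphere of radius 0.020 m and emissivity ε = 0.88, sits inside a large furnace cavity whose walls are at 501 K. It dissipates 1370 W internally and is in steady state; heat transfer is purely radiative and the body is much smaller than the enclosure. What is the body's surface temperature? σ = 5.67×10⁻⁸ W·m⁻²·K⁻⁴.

For a small grey body in a large enclosure, net radiated power = εσA(T⁴ − T_w⁴).
Steady state: P = εσA(T⁴ − T_w⁴) with A = 4πr² = 0.005027 m².
T⁴ = P/(εσA) + T_w⁴ = 1370/(0.88·5.67×10⁻⁸·0.005027) + (501)⁴
    = 5.462×10¹² + 6.300×10¹⁰ = 5.525×10¹² K⁴.

T ≈ 1530 K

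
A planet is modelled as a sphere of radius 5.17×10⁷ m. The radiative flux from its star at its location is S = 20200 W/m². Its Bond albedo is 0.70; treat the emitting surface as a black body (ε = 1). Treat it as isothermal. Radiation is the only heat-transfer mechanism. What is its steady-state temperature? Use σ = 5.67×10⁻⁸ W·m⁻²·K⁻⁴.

At equilibrium, absorbed power = emitted power.
Absorbing cross-section = πr² = 8.397×10¹⁵ m²; emitting surface = 4πr² = 3.359×10¹⁶ m² (ratio 4).
(1−a)S·A_cross = εσ·A_surf·T⁴  ⇒  T⁴ = (1−a)S/(4σ).
T⁴ = 0.300·20200/(4·5.67×10⁻⁸) = 2.672×10¹⁰ K⁴.
T = (2.672×10¹⁰)^(1/4).

T ≈ 404 K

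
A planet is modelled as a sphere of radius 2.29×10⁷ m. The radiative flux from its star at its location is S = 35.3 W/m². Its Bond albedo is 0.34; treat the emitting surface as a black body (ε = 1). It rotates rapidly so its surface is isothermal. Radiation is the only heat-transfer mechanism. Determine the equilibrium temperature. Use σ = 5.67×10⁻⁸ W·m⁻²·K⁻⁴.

At equilibrium, absorbed power = emitted power.
Absorbing cross-section = πr² = 1.647×10¹⁵ m²; emitting surface = 4πr² = 6.590×10¹⁵ m² (ratio 4).
(1−a)S·A_cross = εσ·A_surf·T⁴  ⇒  T⁴ = (1−a)S/(4σ).
T⁴ = 0.660·35.3/(4·5.67×10⁻⁸) = 1.027×10⁸ K⁴.
T = (1.027×10⁸)^(1/4).

T ≈ 101 K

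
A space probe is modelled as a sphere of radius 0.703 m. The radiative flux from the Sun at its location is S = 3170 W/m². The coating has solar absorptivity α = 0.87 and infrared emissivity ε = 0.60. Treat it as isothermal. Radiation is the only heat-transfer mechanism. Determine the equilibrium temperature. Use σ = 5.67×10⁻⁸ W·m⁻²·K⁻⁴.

T ≈ 377 K

At equilibrium, absorbed power = emitted power.
Absorbing cross-section = πr² = 1.553 m²; emitting surface = 4πr² = 6.210 m² (ratio 4).
αS·A_cross = εσ·A_surf·T⁴  ⇒  T⁴ = αS/(ε·4σ).
T⁴ = 0.870·3170/(0.60·4·5.67×10⁻⁸) = 2.027×10¹⁰ K⁴.
T = (2.027×10¹⁰)^(1/4).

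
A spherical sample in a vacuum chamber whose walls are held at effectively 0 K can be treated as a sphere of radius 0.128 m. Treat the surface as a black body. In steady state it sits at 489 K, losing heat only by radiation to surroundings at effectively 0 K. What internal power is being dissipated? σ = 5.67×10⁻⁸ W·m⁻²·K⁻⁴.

Steady state: P = εσA T⁴.
A = 4πr² = 0.2059 m²; T⁴ = (489)⁴ = 5.718×10¹⁰ K⁴.
P = 1.0 × 5.67×10⁻⁸ × 0.2059 × 5.718×10¹⁰.

P ≈ 667 W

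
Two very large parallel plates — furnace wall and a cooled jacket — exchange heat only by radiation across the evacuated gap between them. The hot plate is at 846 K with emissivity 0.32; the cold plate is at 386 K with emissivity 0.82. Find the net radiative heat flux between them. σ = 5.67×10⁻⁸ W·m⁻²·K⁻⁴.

For two infinite grey parallel plates, q = σ(T₁⁴ − T₂⁴)/(1/ε₁ + 1/ε₂ − 1).
T₁⁴ − T₂⁴ = 5.122×10¹¹ − 2.220×10¹⁰ = 4.900×10¹¹ K⁴.
1/ε₁ + 1/ε₂ − 1 = 3.125 + 1.220 − 1 = 3.345.
q = 5.67×10⁻⁸ × 4.900×10¹¹ / 3.345.

q ≈ 8310 W/m²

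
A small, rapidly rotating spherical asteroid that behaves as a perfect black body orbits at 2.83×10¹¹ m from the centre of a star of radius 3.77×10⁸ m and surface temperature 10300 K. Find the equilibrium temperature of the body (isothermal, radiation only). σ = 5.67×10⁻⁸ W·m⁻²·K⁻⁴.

The star's surface emits σT_*⁴; at distance d the flux is S = σT_*⁴(R_*/d)².
S = 5.67×10⁻⁸·(10300)⁴·(3.77×10⁸/2.83×10¹¹)² = 1133 W/m².
For an isothermal sphere T⁴ = (1−a)S/(4σ) = 4.993×10⁹ K⁴.

T ≈ 266 K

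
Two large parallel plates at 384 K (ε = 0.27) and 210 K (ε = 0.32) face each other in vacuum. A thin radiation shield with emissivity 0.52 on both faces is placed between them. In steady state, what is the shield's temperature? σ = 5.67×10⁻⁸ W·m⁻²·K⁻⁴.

T_s ≈ 325 K

In steady state the net flux on the hot side equals that on the cold side.
σ(T₁⁴−T_s⁴)/D₁ = σ(T_s⁴−T₂⁴)/D₂, with D₁ = 1/ε₁+1/ε_s−1 = 4.627, D₂ = 1/ε_s+1/ε₂−1 = 4.048.
Solve for T_s⁴: T_s⁴ = (D₂·T₁⁴ + D₁·T₂⁴)/(D₁+D₂) = 1.118×10¹⁰ K⁴.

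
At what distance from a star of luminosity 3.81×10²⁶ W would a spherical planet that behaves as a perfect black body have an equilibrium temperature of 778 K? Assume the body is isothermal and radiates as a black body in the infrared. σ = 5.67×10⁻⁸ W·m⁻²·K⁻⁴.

For an isothermal black-emitting sphere, (1−a)S·πr² = σ·4πr²·T⁴ ⇒ S = 4σT⁴/(1−a).
S = 4·5.67×10⁻⁸·(778)⁴/1.00 = 83090 W/m².
Flux falls as S = L/(4πd²), so d = √(L/(4πS)) = √(3.81×10²⁶/(4π·83090)).

d ≈ 1.91×10¹⁰ m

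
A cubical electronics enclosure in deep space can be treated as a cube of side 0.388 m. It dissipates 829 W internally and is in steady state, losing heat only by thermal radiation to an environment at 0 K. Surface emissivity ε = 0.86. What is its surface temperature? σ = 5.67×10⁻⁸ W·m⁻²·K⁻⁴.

Steady state: internal power = radiated power, P = εσA T⁴.
Radiating area A = 6L² = 0.9033 m².
T⁴ = P/(εσA) = 829/(0.86·5.67×10⁻⁸·0.9033) = 1.882×10¹⁰ K⁴.
T = (1.882×10¹⁰)^(1/4).

T ≈ 370 K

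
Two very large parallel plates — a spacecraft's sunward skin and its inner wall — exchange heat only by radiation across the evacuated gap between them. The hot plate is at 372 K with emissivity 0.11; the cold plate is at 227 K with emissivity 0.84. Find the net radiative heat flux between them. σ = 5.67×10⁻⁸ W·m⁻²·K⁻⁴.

For two infinite grey parallel plates, q = σ(T₁⁴ − T₂⁴)/(1/ε₁ + 1/ε₂ − 1).
T₁⁴ − T₂⁴ = 1.915×10¹⁰ − 2.655×10⁹ = 1.649×10¹⁰ K⁴.
1/ε₁ + 1/ε₂ − 1 = 9.091 + 1.190 − 1 = 9.281.
q = 5.67×10⁻⁸ × 1.649×10¹⁰ / 9.281.

q ≈ 101 W/m²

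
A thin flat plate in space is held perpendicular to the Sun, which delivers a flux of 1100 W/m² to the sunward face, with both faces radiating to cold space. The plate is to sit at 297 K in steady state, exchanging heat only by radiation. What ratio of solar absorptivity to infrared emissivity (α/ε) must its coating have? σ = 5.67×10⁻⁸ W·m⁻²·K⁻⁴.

Balance: αS·A = εσ·2A·T⁴ ⇒ α/ε = 2σT⁴/S.
α/ε = 2·5.67×10⁻⁸·(297)⁴/1100 = 2·5.67×10⁻⁸·7.781×10⁹/1100.

α/ε ≈ 0.802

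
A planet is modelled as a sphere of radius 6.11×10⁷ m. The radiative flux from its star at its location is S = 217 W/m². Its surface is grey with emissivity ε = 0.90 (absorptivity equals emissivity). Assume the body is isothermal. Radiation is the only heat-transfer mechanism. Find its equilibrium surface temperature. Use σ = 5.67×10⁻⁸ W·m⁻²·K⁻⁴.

At equilibrium, absorbed power = emitted power.
Absorbing cross-section = πr² = 1.173×10¹⁶ m²; emitting surface = 4πr² = 4.691×10¹⁶ m² (ratio 4).
εS·A_cross = εσ·A_surf·T⁴  ⇒  T⁴ = S/(4σ)   (ε cancels).
T⁴ = 217/(4·5.67×10⁻⁸) = 9.568×10⁸ K⁴.
T = (9.568×10⁸)^(1/4).

T ≈ 176 K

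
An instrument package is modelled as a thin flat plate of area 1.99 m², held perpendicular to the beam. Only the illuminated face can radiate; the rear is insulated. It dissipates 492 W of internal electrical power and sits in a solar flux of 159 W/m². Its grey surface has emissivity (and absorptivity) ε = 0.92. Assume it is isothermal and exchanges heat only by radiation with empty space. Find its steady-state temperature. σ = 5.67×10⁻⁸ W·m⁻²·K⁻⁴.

T ≈ 295 K

At steady state, absorbed solar power + internal power = radiated power.
Absorbed: α·S·A_cross = 0.92·159·1.990 = 291.1 W (cross-section A).
Total input = 291.1 + 492 = 783.1 W.
Radiated: εσ·A_surf·T⁴ with A_surf = A = 1.990 m².
T⁴ = 783.1/(0.92·5.67×10⁻⁸·1.990) = 7.544×10⁹ K⁴.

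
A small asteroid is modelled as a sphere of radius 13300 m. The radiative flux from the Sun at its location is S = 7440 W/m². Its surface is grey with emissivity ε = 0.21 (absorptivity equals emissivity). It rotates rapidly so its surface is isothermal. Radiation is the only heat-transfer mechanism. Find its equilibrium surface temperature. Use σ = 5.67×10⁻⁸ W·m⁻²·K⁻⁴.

At equilibrium, absorbed power = emitted power.
Absorbing cross-section = πr² = 5.557×10⁸ m²; emitting surface = 4πr² = 2.223×10⁹ m² (ratio 4).
εS·A_cross = εσ·A_surf·T⁴  ⇒  T⁴ = S/(4σ)   (ε cancels).
T⁴ = 7440/(4·5.67×10⁻⁸) = 3.280×10¹⁰ K⁴.
T = (3.280×10¹⁰)^(1/4).

T ≈ 426 K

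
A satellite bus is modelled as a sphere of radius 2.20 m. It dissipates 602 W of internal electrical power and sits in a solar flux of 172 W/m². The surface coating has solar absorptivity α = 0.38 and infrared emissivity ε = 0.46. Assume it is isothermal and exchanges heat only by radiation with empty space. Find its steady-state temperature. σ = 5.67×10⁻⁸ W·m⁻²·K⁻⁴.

T ≈ 178 K

At steady state, absorbed solar power + internal power = radiated power.
Absorbed: α·S·A_cross = 0.38·172·15.21 = 993.8 W (cross-section πr²).
Total input = 993.8 + 602 = 1596 W.
Radiated: εσ·A_surf·T⁴ with A_surf = 4πr² = 60.82 m².
T⁴ = 1596/(0.46·5.67×10⁻⁸·60.82) = 1.006×10⁹ K⁴.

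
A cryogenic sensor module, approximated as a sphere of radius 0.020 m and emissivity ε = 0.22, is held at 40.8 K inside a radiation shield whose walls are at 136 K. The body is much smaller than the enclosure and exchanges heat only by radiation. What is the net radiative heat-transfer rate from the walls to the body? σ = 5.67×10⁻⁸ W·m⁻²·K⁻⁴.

For a small grey body in a large enclosure: P_net = εσA(T_body⁴ − T_wall⁴).
A = 4πr² = 0.005027 m²; T_body⁴ − T_wall⁴ = 2.771×10⁶ − 3.421×10⁸ = -3.393×10⁸ K⁴.
|P_net| = 0.22·5.67×10⁻⁸·0.005027·3.393×10⁸.

P_net ≈ 0.0213 W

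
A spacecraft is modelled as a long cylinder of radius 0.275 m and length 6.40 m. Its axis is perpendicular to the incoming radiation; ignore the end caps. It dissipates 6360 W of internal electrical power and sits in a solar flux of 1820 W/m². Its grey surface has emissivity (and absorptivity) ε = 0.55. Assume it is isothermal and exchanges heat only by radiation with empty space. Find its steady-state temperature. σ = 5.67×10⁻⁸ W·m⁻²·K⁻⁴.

At steady state, absorbed solar power + internal power = radiated power.
Absorbed: α·S·A_cross = 0.55·1820·3.520 = 3524 W (cross-section 2rL).
Total input = 3524 + 6360 = 9884 W.
Radiated: εσ·A_surf·T⁴ with A_surf = 2πrL = 11.06 m².
T⁴ = 9884/(0.55·5.67×10⁻⁸·11.06) = 2.866×10¹⁰ K⁴.

T ≈ 411 K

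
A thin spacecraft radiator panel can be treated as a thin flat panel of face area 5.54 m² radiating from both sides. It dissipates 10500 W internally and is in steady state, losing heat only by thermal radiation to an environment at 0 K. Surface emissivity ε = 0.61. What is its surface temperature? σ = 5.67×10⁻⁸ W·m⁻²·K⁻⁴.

Steady state: internal power = radiated power, P = εσA T⁴.
Radiating area A = 2·5.54 = 11.08 m².
T⁴ = P/(εσA) = 10500/(0.61·5.67×10⁻⁸·11.08) = 2.740×10¹⁰ K⁴.
T = (2.740×10¹⁰)^(1/4).

T ≈ 407 K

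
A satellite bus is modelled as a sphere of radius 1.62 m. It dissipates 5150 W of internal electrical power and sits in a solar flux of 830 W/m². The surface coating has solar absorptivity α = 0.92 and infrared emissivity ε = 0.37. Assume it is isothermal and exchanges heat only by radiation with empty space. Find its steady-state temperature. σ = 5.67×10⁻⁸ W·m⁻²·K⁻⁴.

At steady state, absorbed solar power + internal power = radiated power.
Absorbed: α·S·A_cross = 0.92·830·8.245 = 6296 W (cross-section πr²).
Total input = 6296 + 5150 = 11450 W.
Radiated: εσ·A_surf·T⁴ with A_surf = 4πr² = 32.98 m².
T⁴ = 11450/(0.37·5.67×10⁻⁸·32.98) = 1.654×10¹⁰ K⁴.

T ≈ 359 K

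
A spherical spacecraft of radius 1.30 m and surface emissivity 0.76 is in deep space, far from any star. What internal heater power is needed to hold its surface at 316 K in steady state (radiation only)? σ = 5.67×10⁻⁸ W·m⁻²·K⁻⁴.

P = εσ·4πr²·T⁴.
4πr² = 21.24 m²; T⁴ = 9.971×10⁹ K⁴.
P = 0.76·5.67×10⁻⁸·21.24·9.971×10⁹.

P ≈ 9130 W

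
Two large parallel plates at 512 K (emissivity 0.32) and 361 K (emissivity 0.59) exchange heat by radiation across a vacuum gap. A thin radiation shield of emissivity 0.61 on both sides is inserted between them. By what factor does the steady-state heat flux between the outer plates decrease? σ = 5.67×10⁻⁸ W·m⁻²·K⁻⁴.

factor ≈ 1.60

Without shield: q₀ = σΔ(T⁴)/(1/ε₁+1/ε₂−1) with denominator 3.820.
With shield the two gaps are in series; the resistances add: (1/ε₁+1/ε_s−1)+(1/ε_s+1/ε₂−1) = 3.764+2.334 = 6.099.
Heat-flux ratio q₀/q = 6.099/3.820.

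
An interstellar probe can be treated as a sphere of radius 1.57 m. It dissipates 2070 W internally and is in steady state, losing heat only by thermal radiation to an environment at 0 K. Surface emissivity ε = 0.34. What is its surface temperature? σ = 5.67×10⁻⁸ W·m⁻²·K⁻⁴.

T ≈ 243 K

Steady state: internal power = radiated power, P = εσA T⁴.
Radiating area A = 4πr² = 30.97 m².
T⁴ = P/(εσA) = 2070/(0.34·5.67×10⁻⁸·30.97) = 3.467×10⁹ K⁴.
T = (3.467×10⁹)^(1/4).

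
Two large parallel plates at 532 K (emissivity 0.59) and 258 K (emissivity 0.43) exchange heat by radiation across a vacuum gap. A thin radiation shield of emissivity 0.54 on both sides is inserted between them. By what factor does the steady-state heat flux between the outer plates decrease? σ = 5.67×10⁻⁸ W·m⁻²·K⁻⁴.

factor ≈ 1.90

Without shield: q₀ = σΔ(T⁴)/(1/ε₁+1/ε₂−1) with denominator 3.020.
With shield the two gaps are in series; the resistances add: (1/ε₁+1/ε_s−1)+(1/ε_s+1/ε₂−1) = 2.547+3.177 = 5.724.
Heat-flux ratio q₀/q = 5.724/3.020.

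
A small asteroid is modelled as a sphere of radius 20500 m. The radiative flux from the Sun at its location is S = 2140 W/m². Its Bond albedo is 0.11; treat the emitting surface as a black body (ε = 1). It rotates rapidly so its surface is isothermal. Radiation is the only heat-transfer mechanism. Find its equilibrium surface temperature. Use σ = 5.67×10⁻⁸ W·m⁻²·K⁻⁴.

T ≈ 303 K

At equilibrium, absorbed power = emitted power.
Absorbing cross-section = πr² = 1.320×10⁹ m²; emitting surface = 4πr² = 5.281×10⁹ m² (ratio 4).
(1−a)S·A_cross = εσ·A_surf·T⁴  ⇒  T⁴ = (1−a)S/(4σ).
T⁴ = 0.890·2140/(4·5.67×10⁻⁸) = 8.398×10⁹ K⁴.
T = (8.398×10⁹)^(1/4).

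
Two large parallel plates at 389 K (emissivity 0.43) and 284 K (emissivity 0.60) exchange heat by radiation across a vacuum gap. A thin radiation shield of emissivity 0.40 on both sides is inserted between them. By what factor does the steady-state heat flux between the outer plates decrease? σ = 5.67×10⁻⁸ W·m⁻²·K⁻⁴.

Without shield: q₀ = σΔ(T⁴)/(1/ε₁+1/ε₂−1) with denominator 2.992.
With shield the two gaps are in series; the resistances add: (1/ε₁+1/ε_s−1)+(1/ε_s+1/ε₂−1) = 3.826+3.167 = 6.992.
Heat-flux ratio q₀/q = 6.992/2.992.

factor ≈ 2.34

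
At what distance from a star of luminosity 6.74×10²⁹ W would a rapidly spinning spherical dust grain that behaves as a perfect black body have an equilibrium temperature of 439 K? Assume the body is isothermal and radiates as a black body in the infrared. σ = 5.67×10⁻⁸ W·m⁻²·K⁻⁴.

d ≈ 2.52×10¹² m

For an isothermal black-emitting sphere, (1−a)S·πr² = σ·4πr²·T⁴ ⇒ S = 4σT⁴/(1−a).
S = 4·5.67×10⁻⁸·(439)⁴/1.00 = 8424 W/m².
Flux falls as S = L/(4πd²), so d = √(L/(4πS)) = √(6.74×10²⁹/(4π·8424)).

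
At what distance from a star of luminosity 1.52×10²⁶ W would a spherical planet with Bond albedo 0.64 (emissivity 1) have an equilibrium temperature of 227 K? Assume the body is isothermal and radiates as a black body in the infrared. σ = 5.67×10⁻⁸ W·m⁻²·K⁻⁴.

For an isothermal black-emitting sphere, (1−a)S·πr² = σ·4πr²·T⁴ ⇒ S = 4σT⁴/(1−a).
S = 4·5.67×10⁻⁸·(227)⁴/0.360 = 1673 W/m².
Flux falls as S = L/(4πd²), so d = √(L/(4πS)) = √(1.52×10²⁶/(4π·1673)).

d ≈ 8.50×10¹⁰ m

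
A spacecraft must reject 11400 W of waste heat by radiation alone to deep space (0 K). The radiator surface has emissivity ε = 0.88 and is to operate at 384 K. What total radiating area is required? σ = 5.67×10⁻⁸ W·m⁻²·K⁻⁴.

P = εσA T⁴ ⇒ A = P/(εσT⁴).
T⁴ = 2.174×10¹⁰ K⁴.
A = 11400/(0.88 × 5.67×10⁻⁸ × 2.174×10¹⁰).

A ≈ 10.5 m²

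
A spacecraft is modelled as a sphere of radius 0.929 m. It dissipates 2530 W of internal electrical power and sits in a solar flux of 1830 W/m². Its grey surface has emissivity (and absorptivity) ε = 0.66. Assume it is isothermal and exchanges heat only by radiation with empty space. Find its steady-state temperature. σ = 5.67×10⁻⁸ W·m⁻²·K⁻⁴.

At steady state, absorbed solar power + internal power = radiated power.
Absorbed: α·S·A_cross = 0.66·1830·2.711 = 3275 W (cross-section πr²).
Total input = 3275 + 2530 = 5805 W.
Radiated: εσ·A_surf·T⁴ with A_surf = 4πr² = 10.85 m².
T⁴ = 5805/(0.66·5.67×10⁻⁸·10.85) = 1.430×10¹⁰ K⁴.

T ≈ 346 K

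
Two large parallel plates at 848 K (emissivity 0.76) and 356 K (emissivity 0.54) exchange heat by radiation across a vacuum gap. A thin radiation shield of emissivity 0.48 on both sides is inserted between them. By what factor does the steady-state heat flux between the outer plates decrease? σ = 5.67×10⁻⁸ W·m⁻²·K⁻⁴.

Without shield: q₀ = σΔ(T⁴)/(1/ε₁+1/ε₂−1) with denominator 2.168.
With shield the two gaps are in series; the resistances add: (1/ε₁+1/ε_s−1)+(1/ε_s+1/ε₂−1) = 2.399+2.935 = 5.334.
Heat-flux ratio q₀/q = 5.334/2.168.

factor ≈ 2.46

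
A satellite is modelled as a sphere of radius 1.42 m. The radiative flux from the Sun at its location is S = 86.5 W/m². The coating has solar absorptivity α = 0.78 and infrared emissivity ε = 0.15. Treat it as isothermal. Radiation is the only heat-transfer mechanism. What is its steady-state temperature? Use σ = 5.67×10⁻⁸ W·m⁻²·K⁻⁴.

At equilibrium, absorbed power = emitted power.
Absorbing cross-section = πr² = 6.335 m²; emitting surface = 4πr² = 25.34 m² (ratio 4).
αS·A_cross = εσ·A_surf·T⁴  ⇒  T⁴ = αS/(ε·4σ).
T⁴ = 0.780·86.5/(0.15·4·5.67×10⁻⁸) = 1.983×10⁹ K⁴.
T = (1.983×10⁹)^(1/4).

T ≈ 211 K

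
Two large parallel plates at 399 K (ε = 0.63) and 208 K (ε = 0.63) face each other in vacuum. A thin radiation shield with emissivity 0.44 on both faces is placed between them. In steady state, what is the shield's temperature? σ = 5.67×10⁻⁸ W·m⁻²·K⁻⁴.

T_s ≈ 342 K

In steady state the net flux on the hot side equals that on the cold side.
σ(T₁⁴−T_s⁴)/D₁ = σ(T_s⁴−T₂⁴)/D₂, with D₁ = 1/ε₁+1/ε_s−1 = 2.860, D₂ = 1/ε_s+1/ε₂−1 = 2.860.
Solve for T_s⁴: T_s⁴ = (D₂·T₁⁴ + D₁·T₂⁴)/(D₁+D₂) = 1.361×10¹⁰ K⁴.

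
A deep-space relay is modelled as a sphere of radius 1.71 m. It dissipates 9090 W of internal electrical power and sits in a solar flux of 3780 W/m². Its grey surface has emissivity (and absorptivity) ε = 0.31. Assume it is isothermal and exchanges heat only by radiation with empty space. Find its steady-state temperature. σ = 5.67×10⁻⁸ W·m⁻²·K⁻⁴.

At steady state, absorbed solar power + internal power = radiated power.
Absorbed: α·S·A_cross = 0.31·3780·9.186 = 10760 W (cross-section πr²).
Total input = 10760 + 9090 = 19850 W.
Radiated: εσ·A_surf·T⁴ with A_surf = 4πr² = 36.75 m².
T⁴ = 19850/(0.31·5.67×10⁻⁸·36.75) = 3.074×10¹⁰ K⁴.

T ≈ 419 K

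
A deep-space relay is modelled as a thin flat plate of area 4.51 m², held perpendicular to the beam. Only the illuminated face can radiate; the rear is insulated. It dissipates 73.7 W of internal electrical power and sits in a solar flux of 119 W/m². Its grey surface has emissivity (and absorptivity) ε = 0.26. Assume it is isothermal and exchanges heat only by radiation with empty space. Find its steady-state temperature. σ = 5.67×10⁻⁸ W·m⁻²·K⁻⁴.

At steady state, absorbed solar power + internal power = radiated power.
Absorbed: α·S·A_cross = 0.26·119·4.510 = 139.5 W (cross-section A).
Total input = 139.5 + 73.7 = 213.2 W.
Radiated: εσ·A_surf·T⁴ with A_surf = A = 4.510 m².
T⁴ = 213.2/(0.26·5.67×10⁻⁸·4.510) = 3.207×10⁹ K⁴.

T ≈ 238 K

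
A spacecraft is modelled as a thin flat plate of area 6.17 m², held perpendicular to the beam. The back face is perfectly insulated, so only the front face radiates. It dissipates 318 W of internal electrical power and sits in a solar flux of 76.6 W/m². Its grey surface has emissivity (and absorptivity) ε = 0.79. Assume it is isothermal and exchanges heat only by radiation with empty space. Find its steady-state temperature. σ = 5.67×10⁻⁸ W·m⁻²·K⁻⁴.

T ≈ 224 K

At steady state, absorbed solar power + internal power = radiated power.
Absorbed: α·S·A_cross = 0.79·76.6·6.170 = 373.4 W (cross-section A).
Total input = 373.4 + 318 = 691.4 W.
Radiated: εσ·A_surf·T⁴ with A_surf = A = 6.170 m².
T⁴ = 691.4/(0.79·5.67×10⁻⁸·6.170) = 2.502×10⁹ K⁴.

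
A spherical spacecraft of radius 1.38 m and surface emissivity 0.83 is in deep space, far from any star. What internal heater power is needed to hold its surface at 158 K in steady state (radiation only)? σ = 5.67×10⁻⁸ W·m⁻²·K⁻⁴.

P ≈ 702 W

P = εσ·4πr²·T⁴.
4πr² = 23.93 m²; T⁴ = 6.232×10⁸ K⁴.
P = 0.83·5.67×10⁻⁸·23.93·6.232×10⁸.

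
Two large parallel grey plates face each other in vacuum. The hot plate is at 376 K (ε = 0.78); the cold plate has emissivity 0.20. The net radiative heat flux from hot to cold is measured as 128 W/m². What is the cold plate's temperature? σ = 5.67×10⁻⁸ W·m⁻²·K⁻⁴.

T₂ ≈ 300 K

q = σ(T₁⁴ − T₂⁴)/(1/ε₁ + 1/ε₂ − 1); denominator = 5.282.
T₂⁴ = T₁⁴ − q·(1/ε₁+1/ε₂−1)/σ = 1.999×10¹⁰ − 128·5.282/5.67×10⁻⁸
    = 8.063×10⁹ K⁴.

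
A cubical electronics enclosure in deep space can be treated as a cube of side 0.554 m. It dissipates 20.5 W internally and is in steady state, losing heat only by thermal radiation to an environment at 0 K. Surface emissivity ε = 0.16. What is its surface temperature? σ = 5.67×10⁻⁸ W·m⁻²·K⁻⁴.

T ≈ 187 K

Steady state: internal power = radiated power, P = εσA T⁴.
Radiating area A = 6L² = 1.841 m².
T⁴ = P/(εσA) = 20.5/(0.16·5.67×10⁻⁸·1.841) = 1.227×10⁹ K⁴.
T = (1.227×10⁹)^(1/4).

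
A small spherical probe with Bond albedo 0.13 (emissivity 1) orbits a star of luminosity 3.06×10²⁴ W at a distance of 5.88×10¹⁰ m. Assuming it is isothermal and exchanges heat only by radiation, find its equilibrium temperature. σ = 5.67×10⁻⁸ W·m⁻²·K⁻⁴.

T ≈ 128 K

First find the stellar flux at distance d: S = L/(4πd²) = 3.06×10²⁴/(4π·(5.88×10¹⁰)²) = 70.43 W/m².
For an isothermal sphere, absorbed (1−a)S·πr² = emitted σ·4πr²·T⁴, so T⁴ = (1−a)S/(4σ).
T⁴ = 0.870·70.43/(4·5.67×10⁻⁸) = 2.702×10⁸ K⁴.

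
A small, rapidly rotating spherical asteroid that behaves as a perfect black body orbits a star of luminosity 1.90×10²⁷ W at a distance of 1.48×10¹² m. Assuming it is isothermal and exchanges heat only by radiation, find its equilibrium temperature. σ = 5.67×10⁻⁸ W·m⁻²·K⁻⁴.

First find the stellar flux at distance d: S = L/(4πd²) = 1.90×10²⁷/(4π·(1.48×10¹²)²) = 69.03 W/m².
For an isothermal sphere, absorbed (1−a)S·πr² = emitted σ·4πr²·T⁴, so T⁴ = (1−a)S/(4σ).
T⁴ = 1.00·69.03/(4·5.67×10⁻⁸) = 3.044×10⁸ K⁴.

T ≈ 132 K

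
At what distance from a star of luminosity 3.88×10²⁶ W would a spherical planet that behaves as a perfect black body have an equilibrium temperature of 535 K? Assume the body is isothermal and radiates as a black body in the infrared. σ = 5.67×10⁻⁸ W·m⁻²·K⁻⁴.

For an isothermal black-emitting sphere, (1−a)S·πr² = σ·4πr²·T⁴ ⇒ S = 4σT⁴/(1−a).
S = 4·5.67×10⁻⁸·(535)⁴/1.00 = 18580 W/m².
Flux falls as S = L/(4πd²), so d = √(L/(4πS)) = √(3.88×10²⁶/(4π·18580)).

d ≈ 4.08×10¹⁰ m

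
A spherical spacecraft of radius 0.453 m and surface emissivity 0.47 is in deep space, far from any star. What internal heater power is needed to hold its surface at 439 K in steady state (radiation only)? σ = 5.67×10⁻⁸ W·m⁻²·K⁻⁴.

P = εσ·4πr²·T⁴.
4πr² = 2.579 m²; T⁴ = 3.714×10¹⁰ K⁴.
P = 0.47·5.67×10⁻⁸·2.579·3.714×10¹⁰.

P ≈ 2550 W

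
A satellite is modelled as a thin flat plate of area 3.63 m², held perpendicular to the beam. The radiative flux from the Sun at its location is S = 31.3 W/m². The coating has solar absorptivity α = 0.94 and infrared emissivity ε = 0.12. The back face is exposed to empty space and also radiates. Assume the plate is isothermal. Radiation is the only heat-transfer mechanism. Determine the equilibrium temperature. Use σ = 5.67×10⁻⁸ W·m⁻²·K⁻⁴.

T ≈ 216 K

At equilibrium, absorbed power = emitted power.
Absorbing cross-section = A = 3.630 m²; emitting surface = 2A = 7.260 m² (ratio 2).
αS·A_cross = εσ·A_surf·T⁴  ⇒  T⁴ = αS/(ε·2σ).
T⁴ = 0.940·31.3/(0.12·2·5.67×10⁻⁸) = 2.162×10⁹ K⁴.
T = (2.162×10⁹)^(1/4).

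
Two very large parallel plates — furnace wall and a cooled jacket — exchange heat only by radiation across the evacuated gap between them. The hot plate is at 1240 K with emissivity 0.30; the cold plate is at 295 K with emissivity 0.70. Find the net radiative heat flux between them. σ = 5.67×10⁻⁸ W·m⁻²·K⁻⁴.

q ≈ 35500 W/m²

For two infinite grey parallel plates, q = σ(T₁⁴ − T₂⁴)/(1/ε₁ + 1/ε₂ − 1).
T₁⁴ − T₂⁴ = 2.364×10¹² − 7.573×10⁹ = 2.357×10¹² K⁴.
1/ε₁ + 1/ε₂ − 1 = 3.333 + 1.429 − 1 = 3.762.
q = 5.67×10⁻⁸ × 2.357×10¹² / 3.762.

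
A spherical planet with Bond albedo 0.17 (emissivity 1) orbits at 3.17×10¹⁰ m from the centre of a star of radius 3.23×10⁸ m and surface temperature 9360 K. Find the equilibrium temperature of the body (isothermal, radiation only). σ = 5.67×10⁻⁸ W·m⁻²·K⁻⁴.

T ≈ 638 K

The star's surface emits σT_*⁴; at distance d the flux is S = σT_*⁴(R_*/d)².
S = 5.67×10⁻⁸·(9360)⁴·(3.23×10⁸/3.17×10¹⁰)² = 45180 W/m².
For an isothermal sphere T⁴ = (1−a)S/(4σ) = 1.654×10¹¹ K⁴.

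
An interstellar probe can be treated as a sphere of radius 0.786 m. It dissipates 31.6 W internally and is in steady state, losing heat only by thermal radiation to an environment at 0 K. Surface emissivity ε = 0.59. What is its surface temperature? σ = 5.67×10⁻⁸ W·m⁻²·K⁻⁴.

Steady state: internal power = radiated power, P = εσA T⁴.
Radiating area A = 4πr² = 7.763 m².
T⁴ = P/(εσA) = 31.6/(0.59·5.67×10⁻⁸·7.763) = 1.217×10⁸ K⁴.
T = (1.217×10⁸)^(1/4).

T ≈ 105 K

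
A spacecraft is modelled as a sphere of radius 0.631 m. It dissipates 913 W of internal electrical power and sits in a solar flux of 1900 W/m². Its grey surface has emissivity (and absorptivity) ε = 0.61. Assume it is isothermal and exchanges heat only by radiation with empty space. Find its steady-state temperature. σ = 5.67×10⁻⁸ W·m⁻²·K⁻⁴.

T ≈ 342 K

At steady state, absorbed solar power + internal power = radiated power.
Absorbed: α·S·A_cross = 0.61·1900·1.251 = 1450 W (cross-section πr²).
Total input = 1450 + 913 = 2363 W.
Radiated: εσ·A_surf·T⁴ with A_surf = 4πr² = 5.003 m².
T⁴ = 2363/(0.61·5.67×10⁻⁸·5.003) = 1.365×10¹⁰ K⁴.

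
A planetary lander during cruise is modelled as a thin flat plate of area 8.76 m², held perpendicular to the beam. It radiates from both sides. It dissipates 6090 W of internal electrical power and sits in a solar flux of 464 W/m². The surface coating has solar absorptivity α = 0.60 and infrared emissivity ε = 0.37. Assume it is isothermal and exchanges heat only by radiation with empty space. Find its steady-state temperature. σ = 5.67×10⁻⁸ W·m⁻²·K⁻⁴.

T ≈ 390 K

At steady state, absorbed solar power + internal power = radiated power.
Absorbed: α·S·A_cross = 0.60·464·8.760 = 2439 W (cross-section A).
Total input = 2439 + 6090 = 8529 W.
Radiated: εσ·A_surf·T⁴ with A_surf = 2A = 17.52 m².
T⁴ = 8529/(0.37·5.67×10⁻⁸·17.52) = 2.320×10¹⁰ K⁴.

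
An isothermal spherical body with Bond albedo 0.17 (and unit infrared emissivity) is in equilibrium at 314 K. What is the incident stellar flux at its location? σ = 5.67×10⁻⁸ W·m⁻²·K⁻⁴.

(1−a)S·πr² = σ·4πr²·T⁴ ⇒ S = 4σT⁴/(1−a).
S = 4·5.67×10⁻⁸·9.721×10⁹/0.830.

S ≈ 2660 W/m²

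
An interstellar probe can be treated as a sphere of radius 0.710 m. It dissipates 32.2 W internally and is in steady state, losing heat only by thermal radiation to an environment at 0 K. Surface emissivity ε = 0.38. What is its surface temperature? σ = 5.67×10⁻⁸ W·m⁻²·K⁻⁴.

Steady state: internal power = radiated power, P = εσA T⁴.
Radiating area A = 4πr² = 6.335 m².
T⁴ = P/(εσA) = 32.2/(0.38·5.67×10⁻⁸·6.335) = 2.359×10⁸ K⁴.
T = (2.359×10⁸)^(1/4).

T ≈ 124 K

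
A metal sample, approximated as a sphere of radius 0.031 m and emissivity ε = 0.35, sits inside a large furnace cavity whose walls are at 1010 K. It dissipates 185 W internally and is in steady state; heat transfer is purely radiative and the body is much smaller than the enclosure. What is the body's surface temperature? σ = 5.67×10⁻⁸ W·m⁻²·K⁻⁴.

For a small grey body in a large enclosure, net radiated power = εσA(T⁴ − T_w⁴).
Steady state: P = εσA(T⁴ − T_w⁴) with A = 4πr² = 0.01208 m².
T⁴ = P/(εσA) + T_w⁴ = 185/(0.35·5.67×10⁻⁸·0.01208) + (1010)⁴
    = 7.719×10¹¹ + 1.041×10¹² = 1.813×10¹² K⁴.

T ≈ 1160 K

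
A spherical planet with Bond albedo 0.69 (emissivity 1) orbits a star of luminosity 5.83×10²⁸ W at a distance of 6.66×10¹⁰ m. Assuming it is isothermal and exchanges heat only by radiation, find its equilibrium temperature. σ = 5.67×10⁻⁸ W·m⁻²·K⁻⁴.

First find the stellar flux at distance d: S = L/(4πd²) = 5.83×10²⁸/(4π·(6.66×10¹⁰)²) = 1.046×10⁶ W/m².
For an isothermal sphere, absorbed (1−a)S·πr² = emitted σ·4πr²·T⁴, so T⁴ = (1−a)S/(4σ).
T⁴ = 0.310·1.046×10⁶/(4·5.67×10⁻⁸) = 1.430×10¹² K⁴.

T ≈ 1090 K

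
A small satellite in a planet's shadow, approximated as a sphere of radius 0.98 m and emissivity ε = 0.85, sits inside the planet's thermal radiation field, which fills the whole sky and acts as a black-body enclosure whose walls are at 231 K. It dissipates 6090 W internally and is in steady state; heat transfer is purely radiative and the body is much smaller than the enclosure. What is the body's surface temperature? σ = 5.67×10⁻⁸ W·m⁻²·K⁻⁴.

For a small grey body in a large enclosure, net radiated power = εσA(T⁴ − T_w⁴).
Steady state: P = εσA(T⁴ − T_w⁴) with A = 4πr² = 12.07 m².
T⁴ = P/(εσA) + T_w⁴ = 6090/(0.85·5.67×10⁻⁸·12.07) + (231)⁴
    = 1.047×10¹⁰ + 2.847×10⁹ = 1.332×10¹⁰ K⁴.

T ≈ 340 K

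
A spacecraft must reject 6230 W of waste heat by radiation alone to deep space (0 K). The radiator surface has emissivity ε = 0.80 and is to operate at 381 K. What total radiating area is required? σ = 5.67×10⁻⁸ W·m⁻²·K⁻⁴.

A ≈ 6.52 m²

P = εσA T⁴ ⇒ A = P/(εσT⁴).
T⁴ = 2.107×10¹⁰ K⁴.
A = 6230/(0.80 × 5.67×10⁻⁸ × 2.107×10¹⁰).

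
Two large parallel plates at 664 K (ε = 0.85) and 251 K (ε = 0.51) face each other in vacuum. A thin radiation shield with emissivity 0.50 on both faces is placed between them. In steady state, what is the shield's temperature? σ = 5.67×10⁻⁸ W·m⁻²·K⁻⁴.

In steady state the net flux on the hot side equals that on the cold side.
σ(T₁⁴−T_s⁴)/D₁ = σ(T_s⁴−T₂⁴)/D₂, with D₁ = 1/ε₁+1/ε_s−1 = 2.176, D₂ = 1/ε_s+1/ε₂−1 = 2.961.
Solve for T_s⁴: T_s⁴ = (D₂·T₁⁴ + D₁·T₂⁴)/(D₁+D₂) = 1.137×10¹¹ K⁴.

T_s ≈ 581 K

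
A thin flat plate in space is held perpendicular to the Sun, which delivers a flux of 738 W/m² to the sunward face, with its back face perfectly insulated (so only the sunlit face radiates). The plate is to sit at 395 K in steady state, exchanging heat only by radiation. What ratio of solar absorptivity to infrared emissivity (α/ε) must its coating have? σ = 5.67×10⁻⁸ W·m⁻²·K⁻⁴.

Balance: αS·A = εσ·1A·T⁴ ⇒ α/ε = σT⁴/S.
α/ε = 5.67×10⁻⁸·(395)⁴/738 = 5.67×10⁻⁸·2.434×10¹⁰/738.

α/ε ≈ 1.87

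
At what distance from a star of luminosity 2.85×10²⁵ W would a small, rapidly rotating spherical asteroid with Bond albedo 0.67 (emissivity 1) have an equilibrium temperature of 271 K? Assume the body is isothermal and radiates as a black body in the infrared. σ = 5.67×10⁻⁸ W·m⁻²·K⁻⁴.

d ≈ 2.47×10¹⁰ m

For an isothermal black-emitting sphere, (1−a)S·πr² = σ·4πr²·T⁴ ⇒ S = 4σT⁴/(1−a).
S = 4·5.67×10⁻⁸·(271)⁴/0.330 = 3707 W/m².
Flux falls as S = L/(4πd²), so d = √(L/(4πS)) = √(2.85×10²⁵/(4π·3707)).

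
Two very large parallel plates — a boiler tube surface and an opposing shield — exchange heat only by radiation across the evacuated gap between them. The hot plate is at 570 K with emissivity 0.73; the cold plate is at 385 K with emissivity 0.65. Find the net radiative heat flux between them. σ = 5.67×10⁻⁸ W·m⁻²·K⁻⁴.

q ≈ 2480 W/m²

For two infinite grey parallel plates, q = σ(T₁⁴ − T₂⁴)/(1/ε₁ + 1/ε₂ − 1).
T₁⁴ − T₂⁴ = 1.056×10¹¹ − 2.197×10¹⁰ = 8.359×10¹⁰ K⁴.
1/ε₁ + 1/ε₂ − 1 = 1.370 + 1.538 − 1 = 1.908.
q = 5.67×10⁻⁸ × 8.359×10¹⁰ / 1.908.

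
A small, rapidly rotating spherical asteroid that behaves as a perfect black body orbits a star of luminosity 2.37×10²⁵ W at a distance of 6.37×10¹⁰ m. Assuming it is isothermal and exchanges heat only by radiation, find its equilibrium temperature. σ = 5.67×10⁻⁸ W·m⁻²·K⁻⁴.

First find the stellar flux at distance d: S = L/(4πd²) = 2.37×10²⁵/(4π·(6.37×10¹⁰)²) = 464.8 W/m².
For an isothermal sphere, absorbed (1−a)S·πr² = emitted σ·4πr²·T⁴, so T⁴ = (1−a)S/(4σ).
T⁴ = 1.00·464.8/(4·5.67×10⁻⁸) = 2.049×10⁹ K⁴.

T ≈ 213 K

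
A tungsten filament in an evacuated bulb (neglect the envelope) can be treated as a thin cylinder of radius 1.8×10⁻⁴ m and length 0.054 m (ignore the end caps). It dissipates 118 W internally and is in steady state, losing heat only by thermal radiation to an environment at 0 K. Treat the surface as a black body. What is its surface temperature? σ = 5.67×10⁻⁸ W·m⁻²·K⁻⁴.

Steady state: internal power = radiated power, P = εσA T⁴.
Radiating area A = 2πrL = 6.107×10⁻⁵ m².
T⁴ = P/(εσA) = 118/(1.0·5.67×10⁻⁸·6.107×10⁻⁵) = 3.408×10¹³ K⁴.
T = (3.408×10¹³)^(1/4).

T ≈ 2420 K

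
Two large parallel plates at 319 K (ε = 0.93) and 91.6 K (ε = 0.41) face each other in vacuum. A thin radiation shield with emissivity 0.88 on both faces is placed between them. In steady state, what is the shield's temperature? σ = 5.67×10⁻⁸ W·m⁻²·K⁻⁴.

T_s ≈ 290 K

In steady state the net flux on the hot side equals that on the cold side.
σ(T₁⁴−T_s⁴)/D₁ = σ(T_s⁴−T₂⁴)/D₂, with D₁ = 1/ε₁+1/ε_s−1 = 1.212, D₂ = 1/ε_s+1/ε₂−1 = 2.575.
Solve for T_s⁴: T_s⁴ = (D₂·T₁⁴ + D₁·T₂⁴)/(D₁+D₂) = 7.065×10⁹ K⁴.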